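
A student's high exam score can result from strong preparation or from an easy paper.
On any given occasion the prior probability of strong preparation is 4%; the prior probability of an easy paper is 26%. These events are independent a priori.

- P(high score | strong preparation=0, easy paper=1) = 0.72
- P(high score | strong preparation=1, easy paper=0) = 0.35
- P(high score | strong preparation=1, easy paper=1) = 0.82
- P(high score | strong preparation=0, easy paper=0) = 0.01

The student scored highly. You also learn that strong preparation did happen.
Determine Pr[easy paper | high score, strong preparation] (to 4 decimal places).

Pr[easy paper | high score, strong preparation] ≈ 0.4515

For the numerator, keep only easy paper=true terms: 0.82*0.26 = 0.213200
Normalizer over all consistent configurations: 0.35*0.74 + 0.82*0.26 = 0.472200
Posterior = 0.213200 / 0.472200 ≈ 0.4515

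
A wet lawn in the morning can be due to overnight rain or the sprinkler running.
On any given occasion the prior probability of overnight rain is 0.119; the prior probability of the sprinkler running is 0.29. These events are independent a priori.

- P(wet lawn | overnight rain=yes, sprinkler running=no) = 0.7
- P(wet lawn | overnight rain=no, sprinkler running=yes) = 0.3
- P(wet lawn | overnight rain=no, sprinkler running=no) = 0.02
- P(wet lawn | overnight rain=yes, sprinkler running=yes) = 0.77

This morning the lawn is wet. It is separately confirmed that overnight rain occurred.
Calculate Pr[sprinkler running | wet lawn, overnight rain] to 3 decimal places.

Pr[sprinkler running | wet lawn, overnight rain] ≈ 0.310

P(wet lawn | overnight rain) = 0.7*0.71 + 0.77*0.29 = 0.497000 + 0.223300 = 0.720300
Restricting to configurations with sprinkler running present: 0.77*0.29 = 0.223300.
Hence the posterior is 0.223300/0.720300 ≈ 0.310.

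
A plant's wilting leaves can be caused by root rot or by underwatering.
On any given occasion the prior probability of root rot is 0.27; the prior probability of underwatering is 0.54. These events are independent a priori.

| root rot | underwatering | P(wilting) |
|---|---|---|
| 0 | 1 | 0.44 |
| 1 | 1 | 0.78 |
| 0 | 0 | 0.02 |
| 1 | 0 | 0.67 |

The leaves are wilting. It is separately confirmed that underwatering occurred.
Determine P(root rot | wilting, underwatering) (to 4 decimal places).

Weight on root rot=true, given the evidence: 0.78×0.27 = 0.210600
Normalizer over all consistent configurations: 0.44×0.73 + 0.78×0.27 = 0.531800
Posterior = 0.210600 / 0.531800 ≈ 0.3960

P(root rot | wilting, underwatering) ≈ 0.3960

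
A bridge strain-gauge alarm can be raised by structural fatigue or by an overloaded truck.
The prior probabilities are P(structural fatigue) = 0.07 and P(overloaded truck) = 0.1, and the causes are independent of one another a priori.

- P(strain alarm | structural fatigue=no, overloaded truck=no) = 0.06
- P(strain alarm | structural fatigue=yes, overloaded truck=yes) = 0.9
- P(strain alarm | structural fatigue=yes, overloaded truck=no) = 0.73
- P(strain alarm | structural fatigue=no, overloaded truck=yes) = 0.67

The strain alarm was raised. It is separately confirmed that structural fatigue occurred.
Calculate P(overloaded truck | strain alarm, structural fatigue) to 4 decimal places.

P(overloaded truck | strain alarm, structural fatigue) ≈ 0.1205

Numerator (weight on configurations with overloaded truck): 0.9×0.1 = 0.090000
Normalizer over all consistent configurations: 0.73×0.9 + 0.9×0.1 = 0.747000
Posterior = 0.090000 / 0.747000 ≈ 0.1205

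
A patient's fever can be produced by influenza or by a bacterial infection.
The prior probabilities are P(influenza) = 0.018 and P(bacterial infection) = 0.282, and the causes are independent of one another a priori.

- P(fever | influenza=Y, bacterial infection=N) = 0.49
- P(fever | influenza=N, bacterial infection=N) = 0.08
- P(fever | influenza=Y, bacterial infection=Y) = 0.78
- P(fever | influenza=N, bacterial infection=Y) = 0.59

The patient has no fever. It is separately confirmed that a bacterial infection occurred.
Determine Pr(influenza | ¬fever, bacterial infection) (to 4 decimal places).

Pr(influenza | ¬fever, bacterial infection) ≈ 0.0097

Sum P(¬fever|·) weighted by the priors over both values of influenza:
  P(¬fever | bacterial infection) = 0.41*0.982 + 0.22*0.018
        = 0.402620 + 0.003960 = 0.406580
Keeping only the influenza-present terms gives 0.003960, so
  P(influenza | ¬fever, bacterial infection) = 0.003960 / 0.406580 ≈ 0.0097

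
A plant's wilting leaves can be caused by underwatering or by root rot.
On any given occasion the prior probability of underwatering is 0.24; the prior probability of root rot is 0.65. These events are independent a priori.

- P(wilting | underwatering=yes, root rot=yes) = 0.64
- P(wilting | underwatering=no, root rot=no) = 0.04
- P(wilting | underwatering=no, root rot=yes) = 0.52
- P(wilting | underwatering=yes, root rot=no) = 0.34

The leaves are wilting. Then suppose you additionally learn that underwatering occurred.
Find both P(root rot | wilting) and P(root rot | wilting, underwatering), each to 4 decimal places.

By total probability over the 4 (underwatering, root rot) configurations:
  P(wilting) = 0.04*0.76*0.35 + 0.52*0.76*0.65 + 0.34*0.24*0.35 + 0.64*0.24*0.65
        = 0.010640 + 0.256880 + 0.028560 + 0.099840 = 0.395920
Configurations with root rot contribute 0.356720, so
  P(root rot | wilting) = 0.356720 / 0.395920 ≈ 0.9010

With the extra evidence:
P(wilting | underwatering) = 0.34*0.35 + 0.64*0.65 = 0.119000 + 0.416000 = 0.535000
The root rot-present share is 0.64*0.65 = 0.416000.
P(root rot | wilting, underwatering) = 0.416000 / 0.535000 ≈ 0.7776

P(root rot | wilting) ≈ 0.9010; P(root rot | wilting, underwatering) ≈ 0.7776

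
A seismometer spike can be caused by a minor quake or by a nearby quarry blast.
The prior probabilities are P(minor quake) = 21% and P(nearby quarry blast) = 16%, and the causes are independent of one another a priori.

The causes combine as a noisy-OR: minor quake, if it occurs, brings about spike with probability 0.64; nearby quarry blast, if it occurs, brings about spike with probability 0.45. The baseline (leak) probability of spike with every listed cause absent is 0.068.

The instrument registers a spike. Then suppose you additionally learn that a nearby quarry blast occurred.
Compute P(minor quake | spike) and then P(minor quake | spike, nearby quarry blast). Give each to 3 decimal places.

Under noisy-OR, P(spike | causes) = 1 − (1−0.068)·∏(1−qᵢ) over the active causes.
Numerator (weight on configurations with minor quake): 0.117214 + 0.027400 = 0.144614
Normalizer over all consistent configurations: 0.068*0.79*0.84 + 0.4874*0.79*0.16 + 0.66448*0.21*0.84 + 0.815464*0.21*0.16 = 0.251346
P(minor quake | spike) = 0.144614/0.251346 ≈ 0.575

Now condition on the additional information:
P(spike | nearby quarry blast) = 0.4874×0.79 + 0.815464×0.21 = 0.385046 + 0.171247 = 0.556293
Restricting to configurations with minor quake present: 0.815464×0.21 = 0.171247.
P(minor quake | spike, nearby quarry blast) = 0.171247 / 0.556293 ≈ 0.308

P(minor quake | spike) ≈ 0.575; P(minor quake | spike, nearby quarry blast) ≈ 0.308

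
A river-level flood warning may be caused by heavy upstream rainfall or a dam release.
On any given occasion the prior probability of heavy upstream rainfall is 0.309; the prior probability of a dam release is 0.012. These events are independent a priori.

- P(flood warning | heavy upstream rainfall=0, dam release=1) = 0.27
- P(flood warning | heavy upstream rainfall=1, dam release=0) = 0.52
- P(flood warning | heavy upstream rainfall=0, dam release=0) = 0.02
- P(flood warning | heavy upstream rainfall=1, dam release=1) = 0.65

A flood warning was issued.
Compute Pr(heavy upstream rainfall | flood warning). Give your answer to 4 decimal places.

Pr(heavy upstream rainfall | flood warning) ≈ 0.9102

Enumerate the 4 (heavy upstream rainfall, dam release) configurations and weight by the priors:
  P(flood warning) = 0.02·0.691·0.988 + 0.27·0.691·0.012 + 0.52·0.309·0.988 + 0.65·0.309·0.012
        = 0.013654 + 0.002239 + 0.158752 + 0.002410 = 0.177055
The terms with heavy upstream rainfall present sum to 0.161162, so
  P(heavy upstream rainfall | flood warning) = 0.161162 / 0.177055 ≈ 0.9102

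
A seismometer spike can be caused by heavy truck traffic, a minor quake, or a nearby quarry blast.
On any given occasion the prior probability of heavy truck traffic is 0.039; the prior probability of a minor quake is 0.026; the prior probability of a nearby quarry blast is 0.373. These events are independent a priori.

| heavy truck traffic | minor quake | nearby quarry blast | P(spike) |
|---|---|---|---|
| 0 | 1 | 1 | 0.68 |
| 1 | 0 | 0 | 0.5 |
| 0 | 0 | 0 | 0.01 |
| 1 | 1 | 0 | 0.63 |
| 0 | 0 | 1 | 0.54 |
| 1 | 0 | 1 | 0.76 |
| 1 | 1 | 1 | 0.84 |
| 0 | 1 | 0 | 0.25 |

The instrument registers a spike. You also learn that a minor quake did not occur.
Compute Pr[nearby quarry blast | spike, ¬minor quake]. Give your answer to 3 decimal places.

P(spike | ¬minor quake) = 0.01·0.961·0.627 + 0.54·0.961·0.373 + 0.5·0.039·0.627 + 0.76·0.039·0.373 = 0.006025 + 0.193565 + 0.012226 + 0.011056 = 0.222872
The nearby quarry blast-present share is 0.193565 + 0.011056 = 0.204621.
So P(nearby quarry blast | spike, ¬minor quake) = 0.204621/0.222872 ≈ 0.918.

Pr[nearby quarry blast | spike, ¬minor quake] ≈ 0.918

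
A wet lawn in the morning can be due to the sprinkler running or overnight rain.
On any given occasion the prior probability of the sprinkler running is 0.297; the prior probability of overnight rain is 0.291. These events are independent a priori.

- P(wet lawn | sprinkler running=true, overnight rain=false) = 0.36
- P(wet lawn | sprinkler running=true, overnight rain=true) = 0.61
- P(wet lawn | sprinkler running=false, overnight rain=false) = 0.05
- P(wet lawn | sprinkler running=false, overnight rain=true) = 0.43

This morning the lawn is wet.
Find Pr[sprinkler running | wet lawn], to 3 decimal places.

Pr[sprinkler running | wet lawn] ≈ 0.532

Enumerate the 4 (sprinkler running, overnight rain) configurations and weight by the priors:
  P(wet lawn) = 0.05*0.703*0.709 + 0.43*0.703*0.291 + 0.36*0.297*0.709 + 0.61*0.297*0.291
        = 0.024921 + 0.087966 + 0.075806 + 0.052720 = 0.241413
Keeping only the sprinkler running-present terms gives 0.128526, so
  P(sprinkler running | wet lawn) = 0.128526 / 0.241413 ≈ 0.532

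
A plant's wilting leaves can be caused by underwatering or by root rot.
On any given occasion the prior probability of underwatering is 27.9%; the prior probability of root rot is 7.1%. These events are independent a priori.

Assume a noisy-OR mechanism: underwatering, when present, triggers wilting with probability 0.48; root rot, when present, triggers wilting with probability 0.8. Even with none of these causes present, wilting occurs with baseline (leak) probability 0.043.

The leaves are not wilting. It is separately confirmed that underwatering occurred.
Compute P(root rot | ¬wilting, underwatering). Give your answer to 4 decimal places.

Under noisy-OR, P(wilting | causes) = 1 − (1−0.043)·∏(1−qᵢ) over the active causes.
For the numerator, keep only root rot=true terms: 0.099528·0.071 = 0.007066
The normalizing constant is 0.49764·0.929 + 0.099528·0.071 = 0.469374
P(root rot | ¬wilting, underwatering) = 0.007066/0.469374 ≈ 0.0151

P(root rot | ¬wilting, underwatering) ≈ 0.0151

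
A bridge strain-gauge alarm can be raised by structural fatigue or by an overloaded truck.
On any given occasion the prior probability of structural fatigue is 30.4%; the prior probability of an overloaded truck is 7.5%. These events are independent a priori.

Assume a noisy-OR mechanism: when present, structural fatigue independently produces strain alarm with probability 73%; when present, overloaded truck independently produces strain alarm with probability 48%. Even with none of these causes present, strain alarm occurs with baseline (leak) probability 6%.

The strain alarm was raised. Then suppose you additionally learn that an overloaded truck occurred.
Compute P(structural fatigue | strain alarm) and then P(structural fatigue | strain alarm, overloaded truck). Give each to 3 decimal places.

Under noisy-OR, P(strain alarm | causes) = 1 − (1−0.06)·∏(1−qᵢ) over the active causes.
Enumerate the 4 (structural fatigue, overloaded truck) configurations and weight by the priors:
  P(strain alarm) = 0.06×0.696×0.925 + 0.5112×0.696×0.075 + 0.7462×0.304×0.925 + 0.868024×0.304×0.075
        = 0.038628 + 0.026685 + 0.209831 + 0.019791 = 0.294935
Keeping only the structural fatigue-present terms gives 0.229622, so
  P(structural fatigue | strain alarm) = 0.229622 / 0.294935 ≈ 0.779

With the extra evidence:
P(strain alarm | overloaded truck) = 0.5112·0.696 + 0.868024·0.304 = 0.355795 + 0.263879 = 0.619674
The structural fatigue-present share is 0.868024·0.304 = 0.263879.
Hence the posterior is 0.263879/0.619674 ≈ 0.426.
The drop from 0.779 to 0.426 is the explaining-away (discounting) effect.

P(structural fatigue | strain alarm) ≈ 0.779; P(structural fatigue | strain alarm, overloaded truck) ≈ 0.426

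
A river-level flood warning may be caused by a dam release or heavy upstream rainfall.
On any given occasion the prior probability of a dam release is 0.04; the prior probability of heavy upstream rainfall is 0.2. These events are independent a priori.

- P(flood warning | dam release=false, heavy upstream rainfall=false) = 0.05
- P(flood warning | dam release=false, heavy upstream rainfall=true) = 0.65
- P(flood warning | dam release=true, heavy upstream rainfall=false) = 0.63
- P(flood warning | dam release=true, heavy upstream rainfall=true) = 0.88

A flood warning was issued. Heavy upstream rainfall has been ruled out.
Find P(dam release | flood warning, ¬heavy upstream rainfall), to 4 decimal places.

P(dam release | flood warning, ¬heavy upstream rainfall) ≈ 0.3443

By total probability over both values of dam release:
  P(flood warning | ¬heavy upstream rainfall) = 0.05·0.96 + 0.63·0.04
        = 0.048000 + 0.025200 = 0.073200
Keeping only the dam release-present terms gives 0.025200, so
  P(dam release | flood warning, ¬heavy upstream rainfall) = 0.025200 / 0.073200 ≈ 0.3443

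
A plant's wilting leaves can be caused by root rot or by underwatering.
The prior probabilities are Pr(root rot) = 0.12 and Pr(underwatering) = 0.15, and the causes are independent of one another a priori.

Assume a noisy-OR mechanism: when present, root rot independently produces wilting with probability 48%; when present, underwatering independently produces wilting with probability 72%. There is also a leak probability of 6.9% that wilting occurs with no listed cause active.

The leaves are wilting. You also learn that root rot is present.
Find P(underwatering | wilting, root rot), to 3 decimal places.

Under noisy-OR, P(wilting | causes) = 1 − (1−0.069)·∏(1−qᵢ) over the active causes.
P(wilting | root rot) = 0.51588*0.85 + 0.864446*0.15 = 0.438498 + 0.129667 = 0.568165
Restricting to configurations with underwatering present: 0.864446*0.15 = 0.129667.
So P(underwatering | wilting, root rot) = 0.129667/0.568165 ≈ 0.228.

P(underwatering | wilting, root rot) ≈ 0.228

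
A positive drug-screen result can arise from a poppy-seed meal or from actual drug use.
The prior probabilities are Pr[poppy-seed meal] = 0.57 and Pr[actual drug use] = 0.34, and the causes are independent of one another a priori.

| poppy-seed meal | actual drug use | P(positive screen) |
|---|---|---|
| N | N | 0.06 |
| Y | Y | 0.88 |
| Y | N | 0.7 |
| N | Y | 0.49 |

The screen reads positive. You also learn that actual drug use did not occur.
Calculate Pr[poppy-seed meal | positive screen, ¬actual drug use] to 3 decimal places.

Pr[poppy-seed meal | positive screen, ¬actual drug use] ≈ 0.939

Weight on poppy-seed meal=true, given the evidence: 0.7×0.57 = 0.399000
Denominator P(positive screen | ¬actual drug use): 0.06×0.43 + 0.7×0.57 = 0.424800
P(poppy-seed meal | positive screen, ¬actual drug use) = 0.399000/0.424800 ≈ 0.939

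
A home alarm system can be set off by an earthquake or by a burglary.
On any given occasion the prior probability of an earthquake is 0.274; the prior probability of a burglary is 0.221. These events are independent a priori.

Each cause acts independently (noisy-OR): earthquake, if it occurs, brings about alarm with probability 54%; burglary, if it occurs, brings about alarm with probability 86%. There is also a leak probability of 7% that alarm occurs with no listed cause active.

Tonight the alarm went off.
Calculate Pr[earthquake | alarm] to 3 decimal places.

Under noisy-OR, P(alarm | causes) = 1 − (1−0.07)·∏(1−qᵢ) over the active causes.
Enumerate the 4 (earthquake, burglary) configurations and weight by the priors:
  P(alarm) = 0.07×0.726×0.779 + 0.8698×0.726×0.221 + 0.5722×0.274×0.779 + 0.940108×0.274×0.221
        = 0.039589 + 0.139556 + 0.122134 + 0.056927 = 0.358206
Keeping only the earthquake-present terms gives 0.179061, so
  P(earthquake | alarm) = 0.179061 / 0.358206 ≈ 0.500

Pr[earthquake | alarm] ≈ 0.500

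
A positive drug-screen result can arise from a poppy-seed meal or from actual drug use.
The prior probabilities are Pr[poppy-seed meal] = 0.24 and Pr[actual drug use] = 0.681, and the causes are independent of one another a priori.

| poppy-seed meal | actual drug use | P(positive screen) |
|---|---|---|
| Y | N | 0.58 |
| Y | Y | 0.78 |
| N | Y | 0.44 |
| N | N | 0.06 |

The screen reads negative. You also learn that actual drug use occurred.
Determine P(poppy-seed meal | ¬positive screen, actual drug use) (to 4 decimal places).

Numerator (weight on configurations with poppy-seed meal): 0.22*0.24 = 0.052800
The normalizing constant is 0.56*0.76 + 0.22*0.24 = 0.478400
Posterior = 0.052800 / 0.478400 ≈ 0.1104

P(poppy-seed meal | ¬positive screen, actual drug use) ≈ 0.1104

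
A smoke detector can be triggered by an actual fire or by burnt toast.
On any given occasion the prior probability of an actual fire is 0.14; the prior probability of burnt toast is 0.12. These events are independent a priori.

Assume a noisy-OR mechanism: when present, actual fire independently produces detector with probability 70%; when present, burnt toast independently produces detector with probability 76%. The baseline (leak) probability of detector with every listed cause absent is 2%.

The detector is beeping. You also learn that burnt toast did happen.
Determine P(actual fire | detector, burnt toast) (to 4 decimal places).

P(actual fire | detector, burnt toast) ≈ 0.1652

Under noisy-OR, P(detector | causes) = 1 − (1−0.02)·∏(1−qᵢ) over the active causes.
For the numerator, keep only actual fire=true terms: 0.92944*0.14 = 0.130122
Denominator P(detector | burnt toast): 0.7648*0.86 + 0.92944*0.14 = 0.787850
Posterior = 0.130122 / 0.787850 ≈ 0.1652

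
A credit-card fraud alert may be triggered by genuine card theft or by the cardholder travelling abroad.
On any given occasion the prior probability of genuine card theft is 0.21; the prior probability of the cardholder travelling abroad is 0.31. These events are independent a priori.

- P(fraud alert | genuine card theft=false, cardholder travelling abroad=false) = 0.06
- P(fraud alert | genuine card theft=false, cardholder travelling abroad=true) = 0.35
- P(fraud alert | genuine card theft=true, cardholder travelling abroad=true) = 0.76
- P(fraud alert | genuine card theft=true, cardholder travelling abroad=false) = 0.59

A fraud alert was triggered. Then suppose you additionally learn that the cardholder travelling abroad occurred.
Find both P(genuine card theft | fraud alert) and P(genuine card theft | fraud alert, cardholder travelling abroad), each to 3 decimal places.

Numerator (weight on configurations with genuine card theft): 0.085491 + 0.049476 = 0.134967
Normalizer over all consistent configurations: 0.06·0.79·0.69 + 0.35·0.79·0.31 + 0.59·0.21·0.69 + 0.76·0.21·0.31 = 0.253388
Posterior = 0.134967 / 0.253388 ≈ 0.533

Now also conditioning on cardholder travelling abroad=true:
By total probability over both values of genuine card theft:
  P(fraud alert | cardholder travelling abroad) = 0.35*0.79 + 0.76*0.21
        = 0.276500 + 0.159600 = 0.436100
The terms with genuine card theft present sum to 0.159600, so
  P(genuine card theft | fraud alert, cardholder travelling abroad) = 0.159600 / 0.436100 ≈ 0.366

P(genuine card theft | fraud alert) ≈ 0.533; P(genuine card theft | fraud alert, cardholder travelling abroad) ≈ 0.366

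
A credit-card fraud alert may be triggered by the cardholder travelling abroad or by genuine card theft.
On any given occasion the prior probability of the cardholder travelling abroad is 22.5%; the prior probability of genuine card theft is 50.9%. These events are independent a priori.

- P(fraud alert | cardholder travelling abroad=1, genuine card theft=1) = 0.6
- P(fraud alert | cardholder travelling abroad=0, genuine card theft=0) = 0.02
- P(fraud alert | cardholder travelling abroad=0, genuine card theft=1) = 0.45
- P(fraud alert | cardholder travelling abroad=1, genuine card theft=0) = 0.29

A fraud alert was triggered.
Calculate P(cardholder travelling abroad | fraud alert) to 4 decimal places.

P(cardholder travelling abroad | fraud alert) ≈ 0.3524

Weight on cardholder travelling abroad=true, given the evidence: 0.032038 + 0.068715 = 0.100753
The normalizing constant is 0.02*0.775*0.491 + 0.45*0.775*0.509 + 0.29*0.225*0.491 + 0.6*0.225*0.509 = 0.285878
P(cardholder travelling abroad | fraud alert) = 0.100753/0.285878 ≈ 0.3524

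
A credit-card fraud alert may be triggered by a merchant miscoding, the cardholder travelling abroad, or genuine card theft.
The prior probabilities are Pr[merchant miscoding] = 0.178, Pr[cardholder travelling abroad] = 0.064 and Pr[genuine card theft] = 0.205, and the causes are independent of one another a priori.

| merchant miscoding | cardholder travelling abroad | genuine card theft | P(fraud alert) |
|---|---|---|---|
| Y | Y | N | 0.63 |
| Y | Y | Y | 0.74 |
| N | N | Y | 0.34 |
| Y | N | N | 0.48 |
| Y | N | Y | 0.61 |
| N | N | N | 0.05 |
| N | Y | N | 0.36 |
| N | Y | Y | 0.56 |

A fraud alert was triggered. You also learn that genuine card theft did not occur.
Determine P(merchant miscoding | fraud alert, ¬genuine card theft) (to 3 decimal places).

P(merchant miscoding | fraud alert, ¬genuine card theft) ≈ 0.603

P(fraud alert | ¬genuine card theft) = 0.05·0.822·0.936 + 0.36·0.822·0.064 + 0.48·0.178·0.936 + 0.63·0.178·0.064 = 0.038470 + 0.018939 + 0.079972 + 0.007177 = 0.144558
Of this, 0.087149 comes from 0.079972 + 0.007177 (the merchant miscoding=true cases).
So P(merchant miscoding | fraud alert, ¬genuine card theft) = 0.087149/0.144558 ≈ 0.603.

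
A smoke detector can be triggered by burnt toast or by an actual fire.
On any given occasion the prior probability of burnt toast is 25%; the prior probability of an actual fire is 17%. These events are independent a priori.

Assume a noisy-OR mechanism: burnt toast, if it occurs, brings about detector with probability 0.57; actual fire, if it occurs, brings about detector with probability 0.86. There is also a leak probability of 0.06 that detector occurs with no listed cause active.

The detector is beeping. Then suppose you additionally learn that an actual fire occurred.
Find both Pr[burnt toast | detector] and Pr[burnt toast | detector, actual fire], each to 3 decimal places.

Pr[burnt toast | detector] ≈ 0.525; Pr[burnt toast | detector, actual fire] ≈ 0.266

Under noisy-OR, P(detector | causes) = 1 − (1−0.06)·∏(1−qᵢ) over the active causes.
P(detector) = 0.06*0.75*0.83 + 0.8684*0.75*0.17 + 0.5958*0.25*0.83 + 0.943412*0.25*0.17 = 0.037350 + 0.110721 + 0.123628 + 0.040095 = 0.311794
The burnt toast-present share is 0.123628 + 0.040095 = 0.163723.
So P(burnt toast | detector) = 0.163723/0.311794 ≈ 0.525.

Now also conditioning on actual fire=true:
By total probability over both values of burnt toast:
  P(detector | actual fire) = 0.8684·0.75 + 0.943412·0.25
        = 0.651300 + 0.235853 = 0.887153
Configurations with burnt toast contribute 0.235853, so
  P(burnt toast | detector, actual fire) = 0.235853 / 0.887153 ≈ 0.266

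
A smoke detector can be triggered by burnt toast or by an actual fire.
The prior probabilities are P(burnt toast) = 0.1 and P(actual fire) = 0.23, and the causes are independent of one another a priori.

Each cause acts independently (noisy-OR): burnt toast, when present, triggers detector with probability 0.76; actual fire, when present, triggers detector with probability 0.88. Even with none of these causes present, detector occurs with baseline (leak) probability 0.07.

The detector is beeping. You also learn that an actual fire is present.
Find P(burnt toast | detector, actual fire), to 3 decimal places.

Under noisy-OR, P(detector | causes) = 1 − (1−0.07)·∏(1−qᵢ) over the active causes.
For the numerator, keep only burnt toast=true terms: 0.973216·0.1 = 0.097322
Normalizer over all consistent configurations: 0.8884·0.9 + 0.973216·0.1 = 0.896882
Posterior = 0.097322 / 0.896882 ≈ 0.109

P(burnt toast | detector, actual fire) ≈ 0.109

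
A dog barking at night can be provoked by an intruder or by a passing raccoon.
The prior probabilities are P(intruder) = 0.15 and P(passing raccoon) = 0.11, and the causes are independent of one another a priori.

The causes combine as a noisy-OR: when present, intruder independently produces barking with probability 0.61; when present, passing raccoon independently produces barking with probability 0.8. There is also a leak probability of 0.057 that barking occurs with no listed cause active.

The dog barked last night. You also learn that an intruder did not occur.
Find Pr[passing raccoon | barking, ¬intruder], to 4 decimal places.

Pr[passing raccoon | barking, ¬intruder] ≈ 0.6376

Under noisy-OR, P(barking | causes) = 1 − (1−0.057)·∏(1−qᵢ) over the active causes.
Sum P(barking|·) weighted by the priors over both values of passing raccoon:
  P(barking | ¬intruder) = 0.057·0.89 + 0.8114·0.11
        = 0.050730 + 0.089254 = 0.139984
Keeping only the passing raccoon-present terms gives 0.089254, so
  P(passing raccoon | barking, ¬intruder) = 0.089254 / 0.139984 ≈ 0.6376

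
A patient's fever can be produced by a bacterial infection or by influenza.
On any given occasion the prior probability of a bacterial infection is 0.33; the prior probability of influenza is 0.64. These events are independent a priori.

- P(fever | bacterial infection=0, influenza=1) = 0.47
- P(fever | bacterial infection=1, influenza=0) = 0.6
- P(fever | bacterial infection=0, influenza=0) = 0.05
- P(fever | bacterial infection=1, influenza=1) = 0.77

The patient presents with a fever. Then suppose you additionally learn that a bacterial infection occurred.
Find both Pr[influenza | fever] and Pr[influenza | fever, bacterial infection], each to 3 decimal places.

By total probability over the 4 (bacterial infection, influenza) configurations:
  P(fever) = 0.05*0.67*0.36 + 0.47*0.67*0.64 + 0.6*0.33*0.36 + 0.77*0.33*0.64
        = 0.012060 + 0.201536 + 0.071280 + 0.162624 = 0.447500
Keeping only the influenza-present terms gives 0.364160, so
  P(influenza | fever) = 0.364160 / 0.447500 ≈ 0.814

Now also conditioning on bacterial infection=true:
Numerator (weight on configurations with influenza): 0.77·0.64 = 0.492800
Denominator P(fever | bacterial infection): 0.6·0.36 + 0.77·0.64 = 0.708800
Posterior = 0.492800 / 0.708800 ≈ 0.695

Pr[influenza | fever] ≈ 0.814; Pr[influenza | fever, bacterial infection] ≈ 0.695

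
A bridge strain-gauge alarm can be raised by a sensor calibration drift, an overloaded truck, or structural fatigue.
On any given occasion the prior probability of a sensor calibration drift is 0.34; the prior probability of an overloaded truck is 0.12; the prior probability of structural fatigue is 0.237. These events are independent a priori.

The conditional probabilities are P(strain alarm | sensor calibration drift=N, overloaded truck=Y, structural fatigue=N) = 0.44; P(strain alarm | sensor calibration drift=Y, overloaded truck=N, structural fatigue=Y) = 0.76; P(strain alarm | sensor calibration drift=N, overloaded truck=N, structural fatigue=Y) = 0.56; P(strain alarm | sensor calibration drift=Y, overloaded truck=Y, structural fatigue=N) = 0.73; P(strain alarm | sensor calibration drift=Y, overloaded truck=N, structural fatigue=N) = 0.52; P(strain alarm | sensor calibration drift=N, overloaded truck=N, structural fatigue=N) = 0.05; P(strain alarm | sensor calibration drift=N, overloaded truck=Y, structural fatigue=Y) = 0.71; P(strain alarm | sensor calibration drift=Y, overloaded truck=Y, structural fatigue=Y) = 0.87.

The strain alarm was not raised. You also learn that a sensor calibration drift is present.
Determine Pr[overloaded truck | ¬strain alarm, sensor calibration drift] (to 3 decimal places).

Pr[overloaded truck | ¬strain alarm, sensor calibration drift] ≈ 0.071

Weight on overloaded truck=true, given the evidence: 0.024721 + 0.003697 = 0.028418
The normalizing constant is 0.48·0.88·0.763 + 0.24·0.88·0.237 + 0.27·0.12·0.763 + 0.13·0.12·0.237 = 0.400763
P(overloaded truck | ¬strain alarm, sensor calibration drift) = 0.028418/0.400763 ≈ 0.071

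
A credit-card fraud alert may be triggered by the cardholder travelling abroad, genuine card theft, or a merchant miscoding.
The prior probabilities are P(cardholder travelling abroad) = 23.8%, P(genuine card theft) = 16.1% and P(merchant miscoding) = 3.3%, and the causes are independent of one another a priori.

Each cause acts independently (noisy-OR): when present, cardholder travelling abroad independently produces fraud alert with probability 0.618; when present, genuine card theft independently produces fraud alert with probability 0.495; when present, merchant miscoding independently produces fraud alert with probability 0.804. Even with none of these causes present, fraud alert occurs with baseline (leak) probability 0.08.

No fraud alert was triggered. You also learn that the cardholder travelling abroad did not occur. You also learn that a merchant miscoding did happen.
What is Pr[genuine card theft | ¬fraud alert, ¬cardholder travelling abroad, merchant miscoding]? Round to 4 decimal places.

Under noisy-OR, P(fraud alert | causes) = 1 − (1−0.08)·∏(1−qᵢ) over the active causes.
P(¬fraud alert | ¬cardholder travelling abroad, merchant miscoding) = 0.18032·0.839 + 0.091062·0.161 = 0.151288 + 0.014661 = 0.165949
Restricting to configurations with genuine card theft present: 0.091062·0.161 = 0.014661.
So P(genuine card theft | ¬fraud alert, ¬cardholder travelling abroad, merchant miscoding) = 0.014661/0.165949 ≈ 0.0883.

Pr[genuine card theft | ¬fraud alert, ¬cardholder travelling abroad, merchant miscoding] ≈ 0.0883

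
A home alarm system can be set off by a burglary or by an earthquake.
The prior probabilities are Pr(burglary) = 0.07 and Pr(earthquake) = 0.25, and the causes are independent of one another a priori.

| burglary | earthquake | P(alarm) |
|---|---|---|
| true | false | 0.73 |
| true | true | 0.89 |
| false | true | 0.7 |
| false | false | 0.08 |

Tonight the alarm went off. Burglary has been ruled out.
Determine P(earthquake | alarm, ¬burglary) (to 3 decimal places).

P(alarm | ¬burglary) = 0.08·0.75 + 0.7·0.25 = 0.060000 + 0.175000 = 0.235000
The earthquake-present share is 0.7·0.25 = 0.175000.
So P(earthquake | alarm, ¬burglary) = 0.175000/0.235000 ≈ 0.745.

P(earthquake | alarm, ¬burglary) ≈ 0.745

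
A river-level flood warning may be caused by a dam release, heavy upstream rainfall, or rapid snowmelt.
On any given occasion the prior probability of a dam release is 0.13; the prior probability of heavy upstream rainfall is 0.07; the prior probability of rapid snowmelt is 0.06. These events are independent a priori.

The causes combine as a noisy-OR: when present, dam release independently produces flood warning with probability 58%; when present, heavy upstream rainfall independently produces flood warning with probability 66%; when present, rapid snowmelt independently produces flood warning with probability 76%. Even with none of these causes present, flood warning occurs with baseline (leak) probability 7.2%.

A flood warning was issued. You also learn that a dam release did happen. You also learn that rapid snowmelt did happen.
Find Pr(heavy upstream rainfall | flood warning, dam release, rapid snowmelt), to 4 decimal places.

Pr(heavy upstream rainfall | flood warning, dam release, rapid snowmelt) ≈ 0.0744

Under noisy-OR, P(flood warning | causes) = 1 − (1−0.072)·∏(1−qᵢ) over the active causes.
Numerator (weight on configurations with heavy upstream rainfall): 0.968196·0.07 = 0.067774
The normalizing constant is 0.906458·0.93 + 0.968196·0.07 = 0.910780
Posterior = 0.067774 / 0.910780 ≈ 0.0744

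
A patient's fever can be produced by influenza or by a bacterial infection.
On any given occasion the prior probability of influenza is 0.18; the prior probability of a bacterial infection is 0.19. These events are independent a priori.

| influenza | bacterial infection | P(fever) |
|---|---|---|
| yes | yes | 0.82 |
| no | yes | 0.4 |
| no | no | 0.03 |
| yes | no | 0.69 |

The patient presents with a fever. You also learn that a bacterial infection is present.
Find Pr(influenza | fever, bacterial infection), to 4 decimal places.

P(fever | bacterial infection) = 0.4*0.82 + 0.82*0.18 = 0.328000 + 0.147600 = 0.475600
The influenza-present share is 0.82*0.18 = 0.147600.
So P(influenza | fever, bacterial infection) = 0.147600/0.475600 ≈ 0.3103.

Pr(influenza | fever, bacterial infection) ≈ 0.3103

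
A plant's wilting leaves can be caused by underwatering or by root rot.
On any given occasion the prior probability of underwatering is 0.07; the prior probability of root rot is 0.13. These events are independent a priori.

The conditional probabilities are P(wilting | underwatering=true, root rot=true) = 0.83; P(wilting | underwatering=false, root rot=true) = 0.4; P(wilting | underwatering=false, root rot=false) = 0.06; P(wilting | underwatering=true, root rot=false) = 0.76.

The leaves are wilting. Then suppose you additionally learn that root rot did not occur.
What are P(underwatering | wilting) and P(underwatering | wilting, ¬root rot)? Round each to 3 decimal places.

P(wilting) = 0.06×0.93×0.87 + 0.4×0.93×0.13 + 0.76×0.07×0.87 + 0.83×0.07×0.13 = 0.048546 + 0.048360 + 0.046284 + 0.007553 = 0.150743
The underwatering-present share is 0.046284 + 0.007553 = 0.053837.
So P(underwatering | wilting) = 0.053837/0.150743 ≈ 0.357.

With the extra evidence:
Enumerate both values of underwatering and weight by the priors:
  P(wilting | ¬root rot) = 0.06·0.93 + 0.76·0.07
        = 0.055800 + 0.053200 = 0.109000
Keeping only the underwatering-present terms gives 0.053200, so
  P(underwatering | wilting, ¬root rot) = 0.053200 / 0.109000 ≈ 0.488
With root rot excluded, underwatering must carry more of the explanatory weight for the wilting.

P(underwatering | wilting) ≈ 0.357; P(underwatering | wilting, ¬root rot) ≈ 0.488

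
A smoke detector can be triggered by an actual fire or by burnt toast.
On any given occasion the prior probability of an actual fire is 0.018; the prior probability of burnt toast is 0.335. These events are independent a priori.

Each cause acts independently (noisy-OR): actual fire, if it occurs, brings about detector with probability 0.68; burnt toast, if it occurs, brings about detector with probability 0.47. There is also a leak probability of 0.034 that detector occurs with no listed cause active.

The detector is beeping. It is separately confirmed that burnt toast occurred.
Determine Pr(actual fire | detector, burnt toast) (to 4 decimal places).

Under noisy-OR, P(detector | causes) = 1 − (1−0.034)·∏(1−qᵢ) over the active causes.
Enumerate both values of actual fire and weight by the priors:
  P(detector | burnt toast) = 0.48802×0.982 + 0.836166×0.018
        = 0.479236 + 0.015051 = 0.494287
The terms with actual fire present sum to 0.015051, so
  P(actual fire | detector, burnt toast) = 0.015051 / 0.494287 ≈ 0.0304

Pr(actual fire | detector, burnt toast) ≈ 0.0304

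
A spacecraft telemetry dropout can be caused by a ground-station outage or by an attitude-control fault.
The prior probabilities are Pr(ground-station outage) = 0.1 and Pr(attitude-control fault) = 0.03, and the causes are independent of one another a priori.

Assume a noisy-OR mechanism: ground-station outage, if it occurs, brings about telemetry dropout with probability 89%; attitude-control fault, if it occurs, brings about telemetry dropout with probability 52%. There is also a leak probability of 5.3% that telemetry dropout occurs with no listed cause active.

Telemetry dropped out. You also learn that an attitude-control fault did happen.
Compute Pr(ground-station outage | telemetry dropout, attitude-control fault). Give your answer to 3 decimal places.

Pr(ground-station outage | telemetry dropout, attitude-control fault) ≈ 0.162

Under noisy-OR, P(telemetry dropout | causes) = 1 − (1−0.053)·∏(1−qᵢ) over the active causes.
P(telemetry dropout | attitude-control fault) = 0.54544×0.9 + 0.949998×0.1 = 0.490896 + 0.095000 = 0.585896
The ground-station outage-present share is 0.949998×0.1 = 0.095000.
P(ground-station outage | telemetry dropout, attitude-control fault) = 0.095000 / 0.585896 ≈ 0.162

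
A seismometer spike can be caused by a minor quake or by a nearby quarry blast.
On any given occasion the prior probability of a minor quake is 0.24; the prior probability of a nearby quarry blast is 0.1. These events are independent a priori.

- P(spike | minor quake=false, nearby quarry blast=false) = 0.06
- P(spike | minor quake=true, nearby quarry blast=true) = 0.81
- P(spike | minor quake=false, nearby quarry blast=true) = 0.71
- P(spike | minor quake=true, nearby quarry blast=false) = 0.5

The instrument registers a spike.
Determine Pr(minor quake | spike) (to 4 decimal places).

Pr(minor quake | spike) ≈ 0.5729

P(spike) = 0.06×0.76×0.9 + 0.71×0.76×0.1 + 0.5×0.24×0.9 + 0.81×0.24×0.1 = 0.041040 + 0.053960 + 0.108000 + 0.019440 = 0.222440
Restricting to configurations with minor quake present: 0.108000 + 0.019440 = 0.127440.
P(minor quake | spike) = 0.127440 / 0.222440 ≈ 0.5729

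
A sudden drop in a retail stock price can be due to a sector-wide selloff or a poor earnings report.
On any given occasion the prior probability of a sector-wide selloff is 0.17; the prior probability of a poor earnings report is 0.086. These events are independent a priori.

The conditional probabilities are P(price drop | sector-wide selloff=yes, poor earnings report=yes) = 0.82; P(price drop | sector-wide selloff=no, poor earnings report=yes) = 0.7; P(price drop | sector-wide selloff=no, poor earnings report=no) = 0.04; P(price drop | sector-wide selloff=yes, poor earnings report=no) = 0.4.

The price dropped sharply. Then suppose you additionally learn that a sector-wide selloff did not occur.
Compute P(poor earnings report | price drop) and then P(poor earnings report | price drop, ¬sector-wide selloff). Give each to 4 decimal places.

For the numerator, keep only poor earnings report=true terms: 0.049966 + 0.011988 = 0.061954
Denominator P(price drop): 0.04·0.83·0.914 + 0.7·0.83·0.086 + 0.4·0.17·0.914 + 0.82·0.17·0.086 = 0.154451
Posterior = 0.061954 / 0.154451 ≈ 0.4011

Now also conditioning on sector-wide selloff≠true:
By total probability over both values of poor earnings report:
  P(price drop | ¬sector-wide selloff) = 0.04·0.914 + 0.7·0.086
        = 0.036560 + 0.060200 = 0.096760
Keeping only the poor earnings report-present terms gives 0.060200, so
  P(poor earnings report | price drop, ¬sector-wide selloff) = 0.060200 / 0.096760 ≈ 0.6222
Ruling out sector-wide selloff raises the posterior on poor earnings report — the flip side of explaining away.

P(poor earnings report | price drop) ≈ 0.4011; P(poor earnings report | price drop, ¬sector-wide selloff) ≈ 0.6222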